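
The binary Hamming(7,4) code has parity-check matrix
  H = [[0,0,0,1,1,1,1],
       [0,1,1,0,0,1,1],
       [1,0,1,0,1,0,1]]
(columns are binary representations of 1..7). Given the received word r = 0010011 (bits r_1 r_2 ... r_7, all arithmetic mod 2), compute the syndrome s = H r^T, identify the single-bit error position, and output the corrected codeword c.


s = (0, 1, 0)^T, error position = 2, corrected codeword c = 0110011

Compute s = H r^T mod 2 one row at a time:
  s_1 = 0 + 0 + 1 + 1 = 2 ≡ 0 (mod 2).
  s_2 = 0 + 1 + 1 + 1 = 3 ≡ 1 (mod 2).
  s_3 = 0 + 1 + 0 + 1 = 2 ≡ 0 (mod 2).
s = (0, 1, 0)^T — this equals column 2 of H (binary 010), so error is at position 2.
Correct: flip bit 2 of r = 0010011 to get c = 0110011.


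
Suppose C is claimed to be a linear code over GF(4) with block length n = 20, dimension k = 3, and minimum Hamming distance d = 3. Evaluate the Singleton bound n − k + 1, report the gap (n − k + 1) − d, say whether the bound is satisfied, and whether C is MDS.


Singleton RHS = n − k + 1 = 18, slack = 15, bound satisfied, not MDS.

Singleton bound: d ≤ n − k + 1.
Here n = 20, k = 3, so n − k + 1 = 18.
Given d = 3, check d ≤ 18: YES.
Slack = (n − k + 1) − d = 15.
The code is NOT MDS (slack = 15 > 0).
Description: the claimed parameters are [20, 3, 3]_4; such a code would be non-MDS.


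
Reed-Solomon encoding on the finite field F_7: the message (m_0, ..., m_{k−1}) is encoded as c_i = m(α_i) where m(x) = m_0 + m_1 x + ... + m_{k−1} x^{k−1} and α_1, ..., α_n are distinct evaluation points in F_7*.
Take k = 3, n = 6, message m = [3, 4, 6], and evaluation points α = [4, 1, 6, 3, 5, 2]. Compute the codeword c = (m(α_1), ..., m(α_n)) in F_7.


c = [3, 6, 5, 6, 5, 0]

Message polynomial: m(x) = 3 + 4·x + 6·x^2 (mod 7).
For each evaluation point α_i, compute m(α_i) mod 7:
  α_1 = 4: Horner steps 6 → 0 → 3, so m(4) = 3.
  α_2 = 1: Horner steps 6 → 3 → 6, so m(1) = 6.
  α_3 = 6: Horner steps 6 → 5 → 5, so m(6) = 5.
  α_4 = 3: Horner steps 6 → 1 → 6, so m(3) = 6.
  α_5 = 5: Horner steps 6 → 6 → 5, so m(5) = 5.
  α_6 = 2: Horner steps 6 → 2 → 0, so m(2) = 0.
Codeword c = [3, 6, 5, 6, 5, 0] ∈ F_7^6.


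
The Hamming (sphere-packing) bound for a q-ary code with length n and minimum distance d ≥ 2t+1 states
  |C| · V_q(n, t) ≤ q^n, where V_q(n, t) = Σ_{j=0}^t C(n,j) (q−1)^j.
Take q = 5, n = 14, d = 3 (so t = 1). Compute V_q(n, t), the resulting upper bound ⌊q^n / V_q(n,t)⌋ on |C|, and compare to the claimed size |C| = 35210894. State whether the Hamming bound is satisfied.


V_q(n, t) = 57, q^n = 6103515625, Hamming bound = 107079221, |C| = 35210894 ≤ bound (satisfied).

Step 1: Compute V_q(n, t) = Σ_{j=0}^1 C(n, j) (q−1)^j.
  j = 0: C(14,0)·(4)^0 = 1·1 = 1.
  j = 1: C(14,1)·(4)^1 = 14·4 = 56.
  V_q(n, t) = 1 + 56 = 57.
Step 2: q^n = 5^14 = 6103515625.
Step 3: Hamming bound ⌊q^n / V_q(n,t)⌋ = ⌊6103515625/57⌋ = 107079221.
Step 4: Compare |C| = 35210894 to 107079221: satisfied.
The claimed |C| lies below the Hamming bound.


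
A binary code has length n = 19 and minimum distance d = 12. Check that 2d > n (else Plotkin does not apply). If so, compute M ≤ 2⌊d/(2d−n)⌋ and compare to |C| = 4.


Plotkin bound M ≤ 4; given |C| = 4 ≤ bound (satisfied).

Check applicability: 2d = 24, n = 19.
2d − n = 5 > 0, so Plotkin applies.
Compute d/(2d−n) = 12/5 ≈ 2.4000.
⌊d/(2d−n)⌋ = 2.
Plotkin bound: M ≤ 2·2 = 4.
Given |C| = 4, check: satisfied.
This |C| is at the Plotkin bound.


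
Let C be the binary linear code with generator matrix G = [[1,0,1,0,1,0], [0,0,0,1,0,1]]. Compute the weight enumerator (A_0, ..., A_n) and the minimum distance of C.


Weight distribution: A_0 = 1, A_2 = 1, A_3 = 1, A_5 = 1. Minimum distance d = 2.

Enumerate all 2^2 = 4 messages m ∈ F_2^2.
For each, compute codeword c = mG in F_2^6, then tally its weight.
  m = 00 → c = 000000, weight = 0.
  m = 10 → c = 101010, weight = 3.
  m = 01 → c = 000101, weight = 2.
  m = 11 → c = 101111, weight = 5.
Tally weights:
  weight 0: 1 codewords.
  weight 2: 1 codewords.
  weight 3: 1 codewords.
  weight 5: 1 codewords.
Minimum distance d = smallest w > 0 with A_w > 0 = 2.
Sanity: Σ A_w = 4 = 2^2 = 4 ✓.


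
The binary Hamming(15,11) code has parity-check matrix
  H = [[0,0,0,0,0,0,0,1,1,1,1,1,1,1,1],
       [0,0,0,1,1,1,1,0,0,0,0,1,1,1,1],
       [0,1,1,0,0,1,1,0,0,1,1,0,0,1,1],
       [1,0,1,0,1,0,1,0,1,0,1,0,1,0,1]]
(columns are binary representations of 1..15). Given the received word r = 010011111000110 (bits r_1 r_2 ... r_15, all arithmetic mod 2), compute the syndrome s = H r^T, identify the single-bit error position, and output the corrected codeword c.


s = (0, 1, 0, 0)^T, error position = 4, corrected codeword c = 010111111000110

Compute s = H r^T mod 2 one row at a time:
  s_1 = 1 + 1 + 0 + 0 + 0 + 1 + 1 + 0 = 4 ≡ 0 (mod 2).
  s_2 = 0 + 1 + 1 + 1 + 0 + 1 + 1 + 0 = 5 ≡ 1 (mod 2).
  s_3 = 1 + 0 + 1 + 1 + 0 + 0 + 1 + 0 = 4 ≡ 0 (mod 2).
  s_4 = 0 + 0 + 1 + 1 + 1 + 0 + 1 + 0 = 4 ≡ 0 (mod 2).
s = (0, 1, 0, 0)^T — this equals column 4 of H (binary 0100), so error is at position 4.
Correct: flip bit 4 of r = 010011111000110 to get c = 010111111000110.


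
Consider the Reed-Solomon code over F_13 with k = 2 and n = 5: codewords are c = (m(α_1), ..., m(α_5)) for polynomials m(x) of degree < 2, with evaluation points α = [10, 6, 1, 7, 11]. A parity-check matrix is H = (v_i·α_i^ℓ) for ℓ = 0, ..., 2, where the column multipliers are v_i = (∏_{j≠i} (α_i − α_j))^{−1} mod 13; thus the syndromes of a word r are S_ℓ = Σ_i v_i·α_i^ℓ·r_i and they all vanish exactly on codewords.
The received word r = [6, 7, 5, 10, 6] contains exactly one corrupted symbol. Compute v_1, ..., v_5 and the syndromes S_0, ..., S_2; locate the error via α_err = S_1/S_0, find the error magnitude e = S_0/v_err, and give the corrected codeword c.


S = (2, 9, 8), error at position 5, error magnitude e = 10, c = [6, 7, 5, 10, 9].

Step 1: column multipliers v_i = (∏_{j≠i}(α_i − α_j))^{−1} mod 13.
  i = 1 (α = 10): (10−6)(10−1)(10−7)(10−11) = 4·9·3·(−1) = −108 ≡ 9, so v_1 = 9^{−1} = 3 (mod 13).
  i = 2 (α = 6): (6−10)(6−1)(6−7)(6−11) = (−4)·5·(−1)·(−5) = −100 ≡ 4, so v_2 = 4^{−1} = 10 (mod 13).
  i = 3 (α = 1): (1−10)(1−6)(1−7)(1−11) = (−9)·(−5)·(−6)·(−10) = 2700 ≡ 9, so v_3 = 9^{−1} = 3 (mod 13).
  i = 4 (α = 7): (7−10)(7−6)(7−1)(7−11) = (−3)·1·6·(−4) = 72 ≡ 7, so v_4 = 7^{−1} = 2 (mod 13).
  i = 5 (α = 11): (11−10)(11−6)(11−1)(11−7) = 1·5·10·4 = 200 ≡ 5, so v_5 = 5^{−1} = 8 (mod 13).
  v = [3, 10, 3, 2, 8].
Step 2: syndromes of r = [6, 7, 5, 10, 6] (all sums mod 13).
  S_0 = Σ v_i r_i = 3·6 + 10·7 + 3·5 + 2·10 + 8·6 = 171 ≡ 2.
  S_1 = Σ v_i α_i r_i = 3·10·6 + 10·6·7 + 3·1·5 + 2·7·10 + 8·11·6 = 1283 ≡ 9.
  α_i^2 mod 13 = [9, 10, 1, 10, 4].
  S_2 = Σ v_i α_i^2 r_i = 3·9·6 + 10·10·7 + 3·1·5 + 2·10·10 + 8·4·6 = 1269 ≡ 8.
  S = (2, 9, 8) ≠ 0, so r is not a codeword (an error is present).
Step 3: locate the error. For a single error e at position i, S_ℓ = v_i·e·α_i^ℓ, so α_err = S_1/S_0.
  S_0^{−1} = 2^{−1} = 7 (mod 13), so α_err = 9·7 = 63 ≡ 11 = α_5. Error position i = 5.
  Consistency check: S_2/S_1 = 8·3 = 24 ≡ 11 = α_err ✓ (single-error assumption holds).
Step 4: error magnitude e = S_0/v_5 = S_0·∏_{j≠5}(α_5 − α_j) = 2·5 = 10 ≡ 10 (mod 13).
Step 5: correct position 5: c_5 = r_5 − e = 6 − 10 ≡ 9 (mod 13). Hence c = [6, 7, 5, 10, 9].
  Check: interpolating c through the α_i gives m(x) = 2 + 3·x (degree < 2) with m(α_i) = c_i for every i, so c is indeed a codeword.


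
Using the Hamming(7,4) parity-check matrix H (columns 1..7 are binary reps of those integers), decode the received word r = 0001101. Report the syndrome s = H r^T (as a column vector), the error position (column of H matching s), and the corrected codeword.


s = (1, 1, 0)^T, error position = 6, corrected codeword c = 0001111

Compute s = H r^T mod 2 one row at a time:
  s_1 = 1 + 1 + 0 + 1 = 3 ≡ 1 (mod 2).
  s_2 = 0 + 0 + 0 + 1 = 1 ≡ 1 (mod 2).
  s_3 = 0 + 0 + 1 + 1 = 2 ≡ 0 (mod 2).
s = (1, 1, 0)^T — this equals column 6 of H (binary 110), so error is at position 6.
Correct: flip bit 6 of r = 0001101 to get c = 0001111.


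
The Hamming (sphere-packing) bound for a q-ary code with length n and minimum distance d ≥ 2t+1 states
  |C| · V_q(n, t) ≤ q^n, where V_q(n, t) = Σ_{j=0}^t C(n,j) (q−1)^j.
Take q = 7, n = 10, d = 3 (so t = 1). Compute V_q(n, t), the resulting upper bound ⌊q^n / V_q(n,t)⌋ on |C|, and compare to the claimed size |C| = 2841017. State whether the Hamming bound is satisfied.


V_q(n, t) = 61, q^n = 282475249, Hamming bound = 4630741, |C| = 2841017 ≤ bound (satisfied).

Step 1: Compute V_q(n, t) = Σ_{j=0}^1 C(n, j) (q−1)^j.
  j = 0: C(10,0)·(6)^0 = 1·1 = 1.
  j = 1: C(10,1)·(6)^1 = 10·6 = 60.
  V_q(n, t) = 1 + 60 = 61.
Step 2: q^n = 7^10 = 282475249.
Step 3: Hamming bound ⌊q^n / V_q(n,t)⌋ = ⌊282475249/61⌋ = 4630741.
Step 4: Compare |C| = 2841017 to 4630741: satisfied.
The claimed |C| lies below the Hamming bound.


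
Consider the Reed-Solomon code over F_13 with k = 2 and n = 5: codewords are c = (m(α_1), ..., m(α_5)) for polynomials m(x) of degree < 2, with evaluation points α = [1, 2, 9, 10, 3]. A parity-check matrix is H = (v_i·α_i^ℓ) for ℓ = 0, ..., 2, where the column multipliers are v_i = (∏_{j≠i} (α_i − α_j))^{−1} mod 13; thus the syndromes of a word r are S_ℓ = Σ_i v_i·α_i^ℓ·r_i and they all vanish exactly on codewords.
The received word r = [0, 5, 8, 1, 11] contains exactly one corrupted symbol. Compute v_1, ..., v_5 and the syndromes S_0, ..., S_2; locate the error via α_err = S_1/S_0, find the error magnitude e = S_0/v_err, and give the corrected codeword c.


S = (1, 1, 1), error at position 1, error magnitude e = 1, c = [12, 5, 8, 1, 11].

Step 1: column multipliers v_i = (∏_{j≠i}(α_i − α_j))^{−1} mod 13.
  i = 1 (α = 1): (1−2)(1−9)(1−10)(1−3) = (−1)·(−8)·(−9)·(−2) = 144 ≡ 1, so v_1 = 1^{−1} = 1 (mod 13).
  i = 2 (α = 2): (2−1)(2−9)(2−10)(2−3) = 1·(−7)·(−8)·(−1) = −56 ≡ 9, so v_2 = 9^{−1} = 3 (mod 13).
  i = 3 (α = 9): (9−1)(9−2)(9−10)(9−3) = 8·7·(−1)·6 = −336 ≡ 2, so v_3 = 2^{−1} = 7 (mod 13).
  i = 4 (α = 10): (10−1)(10−2)(10−9)(10−3) = 9·8·1·7 = 504 ≡ 10, so v_4 = 10^{−1} = 4 (mod 13).
  i = 5 (α = 3): (3−1)(3−2)(3−9)(3−10) = 2·1·(−6)·(−7) = 84 ≡ 6, so v_5 = 6^{−1} = 11 (mod 13).
  v = [1, 3, 7, 4, 11].
Step 2: syndromes of r = [0, 5, 8, 1, 11] (all sums mod 13).
  S_0 = Σ v_i r_i = 1·0 + 3·5 + 7·8 + 4·1 + 11·11 = 196 ≡ 1.
  S_1 = Σ v_i α_i r_i = 1·1·0 + 3·2·5 + 7·9·8 + 4·10·1 + 11·3·11 = 937 ≡ 1.
  α_i^2 mod 13 = [1, 4, 3, 9, 9].
  S_2 = Σ v_i α_i^2 r_i = 1·1·0 + 3·4·5 + 7·3·8 + 4·9·1 + 11·9·11 = 1353 ≡ 1.
  S = (1, 1, 1) ≠ 0, so r is not a codeword (an error is present).
Step 3: locate the error. For a single error e at position i, S_ℓ = v_i·e·α_i^ℓ, so α_err = S_1/S_0.
  S_0^{−1} = 1^{−1} = 1 (mod 13), so α_err = 1·1 = 1 ≡ 1 = α_1. Error position i = 1.
  Consistency check: S_2/S_1 = 1·1 = 1 ≡ 1 = α_err ✓ (single-error assumption holds).
Step 4: error magnitude e = S_0/v_1 = S_0·∏_{j≠1}(α_1 − α_j) = 1·1 = 1 ≡ 1 (mod 13).
Step 5: correct position 1: c_1 = r_1 − e = 0 − 1 ≡ 12 (mod 13). Hence c = [12, 5, 8, 1, 11].
  Check: interpolating c through the α_i gives m(x) = 6 + 6·x (degree < 2) with m(α_i) = c_i for every i, so c is indeed a codeword.


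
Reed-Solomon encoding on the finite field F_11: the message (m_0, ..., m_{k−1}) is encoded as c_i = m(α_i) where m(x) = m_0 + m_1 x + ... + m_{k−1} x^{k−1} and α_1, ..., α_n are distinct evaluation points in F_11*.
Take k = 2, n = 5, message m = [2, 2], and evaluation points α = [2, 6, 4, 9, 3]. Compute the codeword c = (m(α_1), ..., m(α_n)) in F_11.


c = [6, 3, 10, 9, 8]

Message polynomial: m(x) = 2 + 2·x (mod 11).
For each evaluation point α_i, compute m(α_i) mod 11:
  α_1 = 2: Horner steps 2 → 6, so m(2) = 6.
  α_2 = 6: Horner steps 2 → 3, so m(6) = 3.
  α_3 = 4: Horner steps 2 → 10, so m(4) = 10.
  α_4 = 9: Horner steps 2 → 9, so m(9) = 9.
  α_5 = 3: Horner steps 2 → 8, so m(3) = 8.
Codeword c = [6, 3, 10, 9, 8] ∈ F_11^5.


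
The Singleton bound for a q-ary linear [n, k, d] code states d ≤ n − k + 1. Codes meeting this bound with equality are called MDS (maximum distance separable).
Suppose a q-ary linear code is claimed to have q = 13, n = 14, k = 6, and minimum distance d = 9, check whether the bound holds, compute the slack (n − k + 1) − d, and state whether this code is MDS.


Singleton RHS = n − k + 1 = 9, slack = 0, bound satisfied, MDS.

Singleton bound: d ≤ n − k + 1.
Here n = 14, k = 6, so n − k + 1 = 9.
Given d = 9, check d ≤ 9: YES.
Slack = (n − k + 1) − d = 0.
The code is MDS (slack = 0).
Description: the claimed parameters are [14, 6, 9]_13; such a code would be MDS (meets Singleton bound).


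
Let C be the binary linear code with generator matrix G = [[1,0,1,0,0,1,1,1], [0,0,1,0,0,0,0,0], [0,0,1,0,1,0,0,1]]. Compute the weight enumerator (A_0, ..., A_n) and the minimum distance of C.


Weight distribution: A_0 = 1, A_1 = 1, A_2 = 1, A_3 = 1, A_4 = 2, A_5 = 2. Minimum distance d = 1.

Enumerate all 2^3 = 8 messages m ∈ F_2^3.
For each, compute codeword c = mG in F_2^8, then tally its weight.
  m = 000 → c = 00000000, weight = 0.
  m = 100 → c = 10100111, weight = 5.
  m = 010 → c = 00100000, weight = 1.
  m = 110 → c = 10000111, weight = 4.
  m = 001 → c = 00101001, weight = 3.
  m = 101 → c = 10001110, weight = 4.
  m = 011 → c = 00001001, weight = 2.
  m = 111 → c = 10101110, weight = 5.
Tally weights:
  weight 0: 1 codewords.
  weight 1: 1 codewords.
  weight 2: 1 codewords.
  weight 3: 1 codewords.
  weight 4: 2 codewords.
  weight 5: 2 codewords.
Minimum distance d = smallest w > 0 with A_w > 0 = 1.
Sanity: Σ A_w = 8 = 2^3 = 8 ✓.


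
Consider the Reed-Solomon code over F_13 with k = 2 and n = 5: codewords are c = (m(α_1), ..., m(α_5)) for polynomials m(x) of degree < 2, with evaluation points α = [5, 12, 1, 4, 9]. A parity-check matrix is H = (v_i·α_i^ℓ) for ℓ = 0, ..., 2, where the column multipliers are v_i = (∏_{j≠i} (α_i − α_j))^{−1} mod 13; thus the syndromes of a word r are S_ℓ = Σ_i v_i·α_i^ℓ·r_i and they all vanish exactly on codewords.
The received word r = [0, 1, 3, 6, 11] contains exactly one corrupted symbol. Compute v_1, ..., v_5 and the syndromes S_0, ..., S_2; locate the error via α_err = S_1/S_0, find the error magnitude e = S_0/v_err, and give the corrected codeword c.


S = (4, 7, 9), error at position 1, error magnitude e = 6, c = [7, 1, 3, 6, 11].

Step 1: column multipliers v_i = (∏_{j≠i}(α_i − α_j))^{−1} mod 13.
  i = 1 (α = 5): (5−12)(5−1)(5−4)(5−9) = (−7)·4·1·(−4) = 112 ≡ 8, so v_1 = 8^{−1} = 5 (mod 13).
  i = 2 (α = 12): (12−5)(12−1)(12−4)(12−9) = 7·11·8·3 = 1848 ≡ 2, so v_2 = 2^{−1} = 7 (mod 13).
  i = 3 (α = 1): (1−5)(1−12)(1−4)(1−9) = (−4)·(−11)·(−3)·(−8) = 1056 ≡ 3, so v_3 = 3^{−1} = 9 (mod 13).
  i = 4 (α = 4): (4−5)(4−12)(4−1)(4−9) = (−1)·(−8)·3·(−5) = −120 ≡ 10, so v_4 = 10^{−1} = 4 (mod 13).
  i = 5 (α = 9): (9−5)(9−12)(9−1)(9−4) = 4·(−3)·8·5 = −480 ≡ 1, so v_5 = 1^{−1} = 1 (mod 13).
  v = [5, 7, 9, 4, 1].
Step 2: syndromes of r = [0, 1, 3, 6, 11] (all sums mod 13).
  S_0 = Σ v_i r_i = 5·0 + 7·1 + 9·3 + 4·6 + 1·11 = 69 ≡ 4.
  S_1 = Σ v_i α_i r_i = 5·5·0 + 7·12·1 + 9·1·3 + 4·4·6 + 1·9·11 = 306 ≡ 7.
  α_i^2 mod 13 = [12, 1, 1, 3, 3].
  S_2 = Σ v_i α_i^2 r_i = 5·12·0 + 7·1·1 + 9·1·3 + 4·3·6 + 1·3·11 = 139 ≡ 9.
  S = (4, 7, 9) ≠ 0, so r is not a codeword (an error is present).
Step 3: locate the error. For a single error e at position i, S_ℓ = v_i·e·α_i^ℓ, so α_err = S_1/S_0.
  S_0^{−1} = 4^{−1} = 10 (mod 13), so α_err = 7·10 = 70 ≡ 5 = α_1. Error position i = 1.
  Consistency check: S_2/S_1 = 9·2 = 18 ≡ 5 = α_err ✓ (single-error assumption holds).
Step 4: error magnitude e = S_0/v_1 = S_0·∏_{j≠1}(α_1 − α_j) = 4·8 = 32 ≡ 6 (mod 13).
Step 5: correct position 1: c_1 = r_1 − e = 0 − 6 ≡ 7 (mod 13). Hence c = [7, 1, 3, 6, 11].
  Check: interpolating c through the α_i gives m(x) = 2 + 1·x (degree < 2) with m(α_i) = c_i for every i, so c is indeed a codeword.


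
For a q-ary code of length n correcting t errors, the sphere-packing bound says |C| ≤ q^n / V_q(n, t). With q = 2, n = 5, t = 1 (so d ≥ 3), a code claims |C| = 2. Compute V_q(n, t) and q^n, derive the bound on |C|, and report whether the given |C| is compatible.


V_q(n, t) = 6, q^n = 32, Hamming bound = 5, |C| = 2 ≤ bound (satisfied).

Step 1: Compute V_q(n, t) = Σ_{j=0}^1 C(n, j) (q−1)^j.
  j = 0: C(5,0)·(1)^0 = 1·1 = 1.
  j = 1: C(5,1)·(1)^1 = 5·1 = 5.
  V_q(n, t) = 1 + 5 = 6.
Step 2: q^n = 2^5 = 32.
Step 3: Hamming bound ⌊q^n / V_q(n,t)⌋ = ⌊32/6⌋ = 5.
Step 4: Compare |C| = 2 to 5: satisfied.
The claimed |C| lies below the Hamming bound.


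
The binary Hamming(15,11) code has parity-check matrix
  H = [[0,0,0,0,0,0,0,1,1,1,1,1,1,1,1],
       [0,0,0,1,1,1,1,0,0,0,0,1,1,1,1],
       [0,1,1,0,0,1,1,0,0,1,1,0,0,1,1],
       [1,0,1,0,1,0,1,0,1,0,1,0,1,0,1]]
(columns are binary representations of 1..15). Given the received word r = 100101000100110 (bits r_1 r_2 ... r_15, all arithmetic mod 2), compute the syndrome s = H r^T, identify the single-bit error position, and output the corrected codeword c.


s = (1, 0, 1, 0)^T, error position = 10, corrected codeword c = 100101000000110

Compute s = H r^T mod 2 one row at a time:
  s_1 = 0 + 0 + 1 + 0 + 0 + 1 + 1 + 0 = 3 ≡ 1 (mod 2).
  s_2 = 1 + 0 + 1 + 0 + 0 + 1 + 1 + 0 = 4 ≡ 0 (mod 2).
  s_3 = 0 + 0 + 1 + 0 + 1 + 0 + 1 + 0 = 3 ≡ 1 (mod 2).
  s_4 = 1 + 0 + 0 + 0 + 0 + 0 + 1 + 0 = 2 ≡ 0 (mod 2).
s = (1, 0, 1, 0)^T — this equals column 10 of H (binary 1010), so error is at position 10.
Correct: flip bit 10 of r = 100101000100110 to get c = 100101000000110.


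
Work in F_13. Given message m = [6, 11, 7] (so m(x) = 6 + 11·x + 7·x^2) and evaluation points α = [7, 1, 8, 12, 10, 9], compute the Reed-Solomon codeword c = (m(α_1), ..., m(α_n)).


c = [10, 11, 9, 2, 10, 9]

Message polynomial: m(x) = 6 + 11·x + 7·x^2 (mod 13).
For each evaluation point α_i, compute m(α_i) mod 13:
  α_1 = 7: Horner steps 7 → 8 → 10, so m(7) = 10.
  α_2 = 1: Horner steps 7 → 5 → 11, so m(1) = 11.
  α_3 = 8: Horner steps 7 → 2 → 9, so m(8) = 9.
  α_4 = 12: Horner steps 7 → 4 → 2, so m(12) = 2.
  α_5 = 10: Horner steps 7 → 3 → 10, so m(10) = 10.
  α_6 = 9: Horner steps 7 → 9 → 9, so m(9) = 9.
Codeword c = [10, 11, 9, 2, 10, 9] ∈ F_13^6.


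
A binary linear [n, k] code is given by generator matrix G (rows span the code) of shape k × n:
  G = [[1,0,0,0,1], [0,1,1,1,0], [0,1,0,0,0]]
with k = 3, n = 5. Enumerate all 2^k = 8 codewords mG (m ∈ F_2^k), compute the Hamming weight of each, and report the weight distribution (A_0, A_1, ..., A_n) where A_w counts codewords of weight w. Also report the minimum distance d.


Weight distribution: A_0 = 1, A_1 = 1, A_2 = 2, A_3 = 2, A_4 = 1, A_5 = 1. Minimum distance d = 1.

Enumerate all 2^3 = 8 messages m ∈ F_2^3.
For each, compute codeword c = mG in F_2^5, then tally its weight.
  m = 000 → c = 00000, weight = 0.
  m = 100 → c = 10001, weight = 2.
  m = 010 → c = 01110, weight = 3.
  m = 110 → c = 11111, weight = 5.
  m = 001 → c = 01000, weight = 1.
  m = 101 → c = 11001, weight = 3.
  m = 011 → c = 00110, weight = 2.
  m = 111 → c = 10111, weight = 4.
Tally weights:
  weight 0: 1 codewords.
  weight 1: 1 codewords.
  weight 2: 2 codewords.
  weight 3: 2 codewords.
  weight 4: 1 codewords.
  weight 5: 1 codewords.
Minimum distance d = smallest w > 0 with A_w > 0 = 1.
Sanity: Σ A_w = 8 = 2^3 = 8 ✓.


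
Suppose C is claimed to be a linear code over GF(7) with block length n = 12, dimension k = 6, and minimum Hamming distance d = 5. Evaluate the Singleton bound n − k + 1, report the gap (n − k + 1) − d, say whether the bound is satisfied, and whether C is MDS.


Singleton RHS = n − k + 1 = 7, slack = 2, bound satisfied, not MDS.

Singleton bound: d ≤ n − k + 1.
Here n = 12, k = 6, so n − k + 1 = 7.
Given d = 5, check d ≤ 7: YES.
Slack = (n − k + 1) − d = 2.
The code is NOT MDS (slack = 2 > 0).
Description: the claimed parameters are [12, 6, 5]_7; such a code would be non-MDS.


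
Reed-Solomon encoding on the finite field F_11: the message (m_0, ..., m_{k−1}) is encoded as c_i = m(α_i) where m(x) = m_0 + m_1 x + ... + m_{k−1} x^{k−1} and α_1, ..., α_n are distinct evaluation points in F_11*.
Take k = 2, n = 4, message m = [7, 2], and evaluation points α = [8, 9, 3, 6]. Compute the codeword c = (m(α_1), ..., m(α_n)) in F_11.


c = [1, 3, 2, 8]

Message polynomial: m(x) = 7 + 2·x (mod 11).
For each evaluation point α_i, compute m(α_i) mod 11:
  α_1 = 8: Horner steps 2 → 1, so m(8) = 1.
  α_2 = 9: Horner steps 2 → 3, so m(9) = 3.
  α_3 = 3: Horner steps 2 → 2, so m(3) = 2.
  α_4 = 6: Horner steps 2 → 8, so m(6) = 8.
Codeword c = [1, 3, 2, 8] ∈ F_11^4.


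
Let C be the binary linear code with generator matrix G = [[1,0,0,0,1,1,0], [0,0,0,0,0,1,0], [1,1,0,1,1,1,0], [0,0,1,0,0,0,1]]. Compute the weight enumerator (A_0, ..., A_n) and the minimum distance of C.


Weight distribution: A_0 = 1, A_1 = 1, A_2 = 3, A_3 = 3, A_4 = 3, A_5 = 3, A_6 = 1, A_7 = 1. Minimum distance d = 1.

Enumerate all 2^4 = 16 messages m ∈ F_2^4.
For each, compute codeword c = mG in F_2^7, then tally its weight.
  m = 0000 → c = 0000000, weight = 0.
  m = 1000 → c = 1000110, weight = 3.
  m = 0100 → c = 0000010, weight = 1.
  m = 1100 → c = 1000100, weight = 2.
  m = 0010 → c = 1101110, weight = 5.
  m = 1010 → c = 0101000, weight = 2.
  m = 0110 → c = 1101100, weight = 4.
  m = 1110 → c = 0101010, weight = 3.
  m = 0001 → c = 0010001, weight = 2.
  m = 1001 → c = 1010111, weight = 5.
  m = 0101 → c = 0010011, weight = 3.
  m = 1101 → c = 1010101, weight = 4.
  m = 0011 → c = 1111111, weight = 7.
  m = 1011 → c = 0111001, weight = 4.
  m = 0111 → c = 1111101, weight = 6.
  m = 1111 → c = 0111011, weight = 5.
Tally weights:
  weight 0: 1 codewords.
  weight 1: 1 codewords.
  weight 2: 3 codewords.
  weight 3: 3 codewords.
  weight 4: 3 codewords.
  weight 5: 3 codewords.
  weight 6: 1 codewords.
  weight 7: 1 codewords.
Minimum distance d = smallest w > 0 with A_w > 0 = 1.
Sanity: Σ A_w = 16 = 2^4 = 16 ✓.


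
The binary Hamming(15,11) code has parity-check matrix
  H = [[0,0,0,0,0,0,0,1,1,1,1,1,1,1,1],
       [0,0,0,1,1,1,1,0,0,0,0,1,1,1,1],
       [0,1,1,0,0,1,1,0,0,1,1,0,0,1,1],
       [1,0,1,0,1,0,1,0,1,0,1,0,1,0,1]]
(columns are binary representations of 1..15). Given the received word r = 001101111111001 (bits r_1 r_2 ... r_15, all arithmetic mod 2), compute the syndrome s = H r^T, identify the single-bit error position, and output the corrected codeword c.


s = (0, 1, 0, 1)^T, error position = 5, corrected codeword c = 001111111111001

Compute s = H r^T mod 2 one row at a time:
  s_1 = 1 + 1 + 1 + 1 + 1 + 0 + 0 + 1 = 6 ≡ 0 (mod 2).
  s_2 = 1 + 0 + 1 + 1 + 1 + 0 + 0 + 1 = 5 ≡ 1 (mod 2).
  s_3 = 0 + 1 + 1 + 1 + 1 + 1 + 0 + 1 = 6 ≡ 0 (mod 2).
  s_4 = 0 + 1 + 0 + 1 + 1 + 1 + 0 + 1 = 5 ≡ 1 (mod 2).
s = (0, 1, 0, 1)^T — this equals column 5 of H (binary 0101), so error is at position 5.
Correct: flip bit 5 of r = 001101111111001 to get c = 001111111111001.


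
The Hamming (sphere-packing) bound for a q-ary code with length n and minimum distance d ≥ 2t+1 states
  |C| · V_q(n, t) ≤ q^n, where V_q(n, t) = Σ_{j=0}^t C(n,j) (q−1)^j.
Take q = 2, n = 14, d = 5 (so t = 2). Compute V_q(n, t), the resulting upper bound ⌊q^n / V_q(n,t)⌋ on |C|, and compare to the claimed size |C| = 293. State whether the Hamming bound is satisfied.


V_q(n, t) = 106, q^n = 16384, Hamming bound = 154, |C| = 293 > bound (violated).

Step 1: Compute V_q(n, t) = Σ_{j=0}^2 C(n, j) (q−1)^j.
  j = 0: C(14,0)·(1)^0 = 1·1 = 1.
  j = 1: C(14,1)·(1)^1 = 14·1 = 14.
  j = 2: C(14,2)·(1)^2 = 91·1 = 91.
  V_q(n, t) = 1 + 14 + 91 = 106.
Step 2: q^n = 2^14 = 16384.
Step 3: Hamming bound ⌊q^n / V_q(n,t)⌋ = ⌊16384/106⌋ = 154.
Step 4: Compare |C| = 293 to 154: violated.
The claimed |C| lies above the Hamming bound, so no 2-ary code of length 14 with d ≥ 5 can have 293 codewords.


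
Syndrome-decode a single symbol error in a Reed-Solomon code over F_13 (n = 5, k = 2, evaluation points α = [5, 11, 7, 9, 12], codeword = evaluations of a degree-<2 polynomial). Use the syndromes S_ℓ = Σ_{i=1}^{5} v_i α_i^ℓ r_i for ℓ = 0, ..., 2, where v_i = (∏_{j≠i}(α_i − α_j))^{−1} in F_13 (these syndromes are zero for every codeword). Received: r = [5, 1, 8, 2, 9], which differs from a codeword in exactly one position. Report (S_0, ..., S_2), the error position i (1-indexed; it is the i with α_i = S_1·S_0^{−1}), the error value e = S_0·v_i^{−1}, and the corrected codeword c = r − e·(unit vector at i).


S = (12, 4, 10), error at position 4, error magnitude e = 4, c = [5, 1, 8, 11, 9].

Step 1: column multipliers v_i = (∏_{j≠i}(α_i − α_j))^{−1} mod 13.
  i = 1 (α = 5): (5−11)(5−7)(5−9)(5−12) = (−6)·(−2)·(−4)·(−7) = 336 ≡ 11, so v_1 = 11^{−1} = 6 (mod 13).
  i = 2 (α = 11): (11−5)(11−7)(11−9)(11−12) = 6·4·2·(−1) = −48 ≡ 4, so v_2 = 4^{−1} = 10 (mod 13).
  i = 3 (α = 7): (7−5)(7−11)(7−9)(7−12) = 2·(−4)·(−2)·(−5) = −80 ≡ 11, so v_3 = 11^{−1} = 6 (mod 13).
  i = 4 (α = 9): (9−5)(9−11)(9−7)(9−12) = 4·(−2)·2·(−3) = 48 ≡ 9, so v_4 = 9^{−1} = 3 (mod 13).
  i = 5 (α = 12): (12−5)(12−11)(12−7)(12−9) = 7·1·5·3 = 105 ≡ 1, so v_5 = 1^{−1} = 1 (mod 13).
  v = [6, 10, 6, 3, 1].
Step 2: syndromes of r = [5, 1, 8, 2, 9] (all sums mod 13).
  S_0 = Σ v_i r_i = 6·5 + 10·1 + 6·8 + 3·2 + 1·9 = 103 ≡ 12.
  S_1 = Σ v_i α_i r_i = 6·5·5 + 10·11·1 + 6·7·8 + 3·9·2 + 1·12·9 = 758 ≡ 4.
  α_i^2 mod 13 = [12, 4, 10, 3, 1].
  S_2 = Σ v_i α_i^2 r_i = 6·12·5 + 10·4·1 + 6·10·8 + 3·3·2 + 1·1·9 = 907 ≡ 10.
  S = (12, 4, 10) ≠ 0, so r is not a codeword (an error is present).
Step 3: locate the error. For a single error e at position i, S_ℓ = v_i·e·α_i^ℓ, so α_err = S_1/S_0.
  S_0^{−1} = 12^{−1} = 12 (mod 13), so α_err = 4·12 = 48 ≡ 9 = α_4. Error position i = 4.
  Consistency check: S_2/S_1 = 10·10 = 100 ≡ 9 = α_err ✓ (single-error assumption holds).
Step 4: error magnitude e = S_0/v_4 = S_0·∏_{j≠4}(α_4 − α_j) = 12·9 = 108 ≡ 4 (mod 13).
Step 5: correct position 4: c_4 = r_4 − e = 2 − 4 ≡ 11 (mod 13). Hence c = [5, 1, 8, 11, 9].
  Check: interpolating c through the α_i gives m(x) = 4 + 8·x (degree < 2) with m(α_i) = c_i for every i, so c is indeed a codeword.


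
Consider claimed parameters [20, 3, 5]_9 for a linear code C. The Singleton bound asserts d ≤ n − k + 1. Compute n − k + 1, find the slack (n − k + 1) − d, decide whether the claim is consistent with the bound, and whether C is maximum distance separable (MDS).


Singleton RHS = n − k + 1 = 18, slack = 13, bound satisfied, not MDS.

Singleton bound: d ≤ n − k + 1.
Here n = 20, k = 3, so n − k + 1 = 18.
Given d = 5, check d ≤ 18: YES.
Slack = (n − k + 1) − d = 13.
The code is NOT MDS (slack = 13 > 0).
Description: the claimed parameters are [20, 3, 5]_9; such a code would be non-MDS.


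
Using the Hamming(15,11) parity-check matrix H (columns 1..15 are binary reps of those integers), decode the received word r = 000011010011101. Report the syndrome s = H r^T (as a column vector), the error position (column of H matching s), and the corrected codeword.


s = (1, 1, 1, 0)^T, error position = 14, corrected codeword c = 000011010011111

Compute s = H r^T mod 2 one row at a time:
  s_1 = 1 + 0 + 0 + 1 + 1 + 1 + 0 + 1 = 5 ≡ 1 (mod 2).
  s_2 = 0 + 1 + 1 + 0 + 1 + 1 + 0 + 1 = 5 ≡ 1 (mod 2).
  s_3 = 0 + 0 + 1 + 0 + 0 + 1 + 0 + 1 = 3 ≡ 1 (mod 2).
  s_4 = 0 + 0 + 1 + 0 + 0 + 1 + 1 + 1 = 4 ≡ 0 (mod 2).
s = (1, 1, 1, 0)^T — this equals column 14 of H (binary 1110), so error is at position 14.
Correct: flip bit 14 of r = 000011010011101 to get c = 000011010011111.


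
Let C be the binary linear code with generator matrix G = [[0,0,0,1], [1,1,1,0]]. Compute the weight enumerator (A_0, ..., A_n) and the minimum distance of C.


Weight distribution: A_0 = 1, A_1 = 1, A_3 = 1, A_4 = 1. Minimum distance d = 1.

Enumerate all 2^2 = 4 messages m ∈ F_2^2.
For each, compute codeword c = mG in F_2^4, then tally its weight.
  m = 00 → c = 0000, weight = 0.
  m = 10 → c = 0001, weight = 1.
  m = 01 → c = 1110, weight = 3.
  m = 11 → c = 1111, weight = 4.
Tally weights:
  weight 0: 1 codewords.
  weight 1: 1 codewords.
  weight 3: 1 codewords.
  weight 4: 1 codewords.
Minimum distance d = smallest w > 0 with A_w > 0 = 1.
Sanity: Σ A_w = 4 = 2^2 = 4 ✓.


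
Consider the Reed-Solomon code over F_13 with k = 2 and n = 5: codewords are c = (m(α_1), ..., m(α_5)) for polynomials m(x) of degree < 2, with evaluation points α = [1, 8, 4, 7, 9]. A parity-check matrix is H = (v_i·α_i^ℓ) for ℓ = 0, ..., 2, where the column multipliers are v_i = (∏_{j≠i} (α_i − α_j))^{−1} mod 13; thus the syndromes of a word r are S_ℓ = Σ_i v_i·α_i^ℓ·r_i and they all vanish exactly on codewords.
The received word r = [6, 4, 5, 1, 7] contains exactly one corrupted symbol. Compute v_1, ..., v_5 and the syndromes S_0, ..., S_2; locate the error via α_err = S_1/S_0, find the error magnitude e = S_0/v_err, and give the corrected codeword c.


S = (7, 7, 7), error at position 1, error magnitude e = 10, c = [9, 4, 5, 1, 7].

Step 1: column multipliers v_i = (∏_{j≠i}(α_i − α_j))^{−1} mod 13.
  i = 1 (α = 1): (1−8)(1−4)(1−7)(1−9) = (−7)·(−3)·(−6)·(−8) = 1008 ≡ 7, so v_1 = 7^{−1} = 2 (mod 13).
  i = 2 (α = 8): (8−1)(8−4)(8−7)(8−9) = 7·4·1·(−1) = −28 ≡ 11, so v_2 = 11^{−1} = 6 (mod 13).
  i = 3 (α = 4): (4−1)(4−8)(4−7)(4−9) = 3·(−4)·(−3)·(−5) = −180 ≡ 2, so v_3 = 2^{−1} = 7 (mod 13).
  i = 4 (α = 7): (7−1)(7−8)(7−4)(7−9) = 6·(−1)·3·(−2) = 36 ≡ 10, so v_4 = 10^{−1} = 4 (mod 13).
  i = 5 (α = 9): (9−1)(9−8)(9−4)(9−7) = 8·1·5·2 = 80 ≡ 2, so v_5 = 2^{−1} = 7 (mod 13).
  v = [2, 6, 7, 4, 7].
Step 2: syndromes of r = [6, 4, 5, 1, 7] (all sums mod 13).
  S_0 = Σ v_i r_i = 2·6 + 6·4 + 7·5 + 4·1 + 7·7 = 124 ≡ 7.
  S_1 = Σ v_i α_i r_i = 2·1·6 + 6·8·4 + 7·4·5 + 4·7·1 + 7·9·7 = 813 ≡ 7.
  α_i^2 mod 13 = [1, 12, 3, 10, 3].
  S_2 = Σ v_i α_i^2 r_i = 2·1·6 + 6·12·4 + 7·3·5 + 4·10·1 + 7·3·7 = 592 ≡ 7.
  S = (7, 7, 7) ≠ 0, so r is not a codeword (an error is present).
Step 3: locate the error. For a single error e at position i, S_ℓ = v_i·e·α_i^ℓ, so α_err = S_1/S_0.
  S_0^{−1} = 7^{−1} = 2 (mod 13), so α_err = 7·2 = 14 ≡ 1 = α_1. Error position i = 1.
  Consistency check: S_2/S_1 = 7·2 = 14 ≡ 1 = α_err ✓ (single-error assumption holds).
Step 4: error magnitude e = S_0/v_1 = S_0·∏_{j≠1}(α_1 − α_j) = 7·7 = 49 ≡ 10 (mod 13).
Step 5: correct position 1: c_1 = r_1 − e = 6 − 10 ≡ 9 (mod 13). Hence c = [9, 4, 5, 1, 7].
  Check: interpolating c through the α_i gives m(x) = 6 + 3·x (degree < 2) with m(α_i) = c_i for every i, so c is indeed a codeword.


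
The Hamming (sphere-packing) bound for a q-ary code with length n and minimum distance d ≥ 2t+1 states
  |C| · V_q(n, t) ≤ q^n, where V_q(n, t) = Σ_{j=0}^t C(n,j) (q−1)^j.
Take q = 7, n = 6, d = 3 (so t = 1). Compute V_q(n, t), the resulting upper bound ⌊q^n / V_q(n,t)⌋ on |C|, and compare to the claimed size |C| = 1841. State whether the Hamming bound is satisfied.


V_q(n, t) = 37, q^n = 117649, Hamming bound = 3179, |C| = 1841 ≤ bound (satisfied).

Step 1: Compute V_q(n, t) = Σ_{j=0}^1 C(n, j) (q−1)^j.
  j = 0: C(6,0)·(6)^0 = 1·1 = 1.
  j = 1: C(6,1)·(6)^1 = 6·6 = 36.
  V_q(n, t) = 1 + 36 = 37.
Step 2: q^n = 7^6 = 117649.
Step 3: Hamming bound ⌊q^n / V_q(n,t)⌋ = ⌊117649/37⌋ = 3179.
Step 4: Compare |C| = 1841 to 3179: satisfied.
The claimed |C| lies below the Hamming bound.


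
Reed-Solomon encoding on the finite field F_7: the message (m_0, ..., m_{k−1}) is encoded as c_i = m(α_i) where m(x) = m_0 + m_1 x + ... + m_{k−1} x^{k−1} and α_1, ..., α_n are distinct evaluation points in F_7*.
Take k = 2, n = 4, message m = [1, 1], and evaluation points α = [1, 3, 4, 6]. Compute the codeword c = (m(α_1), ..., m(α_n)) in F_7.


c = [2, 4, 5, 0]

Message polynomial: m(x) = 1 + 1·x (mod 7).
For each evaluation point α_i, compute m(α_i) mod 7:
  α_1 = 1: Horner steps 1 → 2, so m(1) = 2.
  α_2 = 3: Horner steps 1 → 4, so m(3) = 4.
  α_3 = 4: Horner steps 1 → 5, so m(4) = 5.
  α_4 = 6: Horner steps 1 → 0, so m(6) = 0.
Codeword c = [2, 4, 5, 0] ∈ F_7^4.


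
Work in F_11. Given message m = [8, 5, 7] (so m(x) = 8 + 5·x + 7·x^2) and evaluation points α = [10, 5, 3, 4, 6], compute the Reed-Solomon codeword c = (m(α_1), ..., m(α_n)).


c = [10, 10, 9, 8, 4]

Message polynomial: m(x) = 8 + 5·x + 7·x^2 (mod 11).
For each evaluation point α_i, compute m(α_i) mod 11:
  α_1 = 10: Horner steps 7 → 9 → 10, so m(10) = 10.
  α_2 = 5: Horner steps 7 → 7 → 10, so m(5) = 10.
  α_3 = 3: Horner steps 7 → 4 → 9, so m(3) = 9.
  α_4 = 4: Horner steps 7 → 0 → 8, so m(4) = 8.
  α_5 = 6: Horner steps 7 → 3 → 4, so m(6) = 4.
Codeword c = [10, 10, 9, 8, 4] ∈ F_11^5.


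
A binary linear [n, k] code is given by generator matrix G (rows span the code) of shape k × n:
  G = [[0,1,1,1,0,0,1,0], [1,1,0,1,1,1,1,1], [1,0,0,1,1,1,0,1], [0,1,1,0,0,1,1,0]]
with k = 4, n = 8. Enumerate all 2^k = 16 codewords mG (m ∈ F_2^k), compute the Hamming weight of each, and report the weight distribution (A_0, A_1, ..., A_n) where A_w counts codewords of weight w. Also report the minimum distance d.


Weight distribution: A_0 = 1, A_2 = 4, A_3 = 1, A_4 = 3, A_5 = 4, A_7 = 3. Minimum distance d = 2.

Enumerate all 2^4 = 16 messages m ∈ F_2^4.
For each, compute codeword c = mG in F_2^8, then tally its weight.
  m = 0000 → c = 00000000, weight = 0.
  m = 1000 → c = 01110010, weight = 4.
  m = 0100 → c = 11011111, weight = 7.
  m = 1100 → c = 10101101, weight = 5.
  m = 0010 → c = 10011101, weight = 5.
  m = 1010 → c = 11101111, weight = 7.
  m = 0110 → c = 01000010, weight = 2.
  m = 1110 → c = 00110000, weight = 2.
  m = 0001 → c = 01100110, weight = 4.
  m = 1001 → c = 00010100, weight = 2.
  m = 0101 → c = 10111001, weight = 5.
  m = 1101 → c = 11001011, weight = 5.
  m = 0011 → c = 11111011, weight = 7.
  m = 1011 → c = 10001001, weight = 3.
  m = 0111 → c = 00100100, weight = 2.
  m = 1111 → c = 01010110, weight = 4.
Tally weights:
  weight 0: 1 codewords.
  weight 2: 4 codewords.
  weight 3: 1 codewords.
  weight 4: 3 codewords.
  weight 5: 4 codewords.
  weight 7: 3 codewords.
Minimum distance d = smallest w > 0 with A_w > 0 = 2.
Sanity: Σ A_w = 16 = 2^4 = 16 ✓.


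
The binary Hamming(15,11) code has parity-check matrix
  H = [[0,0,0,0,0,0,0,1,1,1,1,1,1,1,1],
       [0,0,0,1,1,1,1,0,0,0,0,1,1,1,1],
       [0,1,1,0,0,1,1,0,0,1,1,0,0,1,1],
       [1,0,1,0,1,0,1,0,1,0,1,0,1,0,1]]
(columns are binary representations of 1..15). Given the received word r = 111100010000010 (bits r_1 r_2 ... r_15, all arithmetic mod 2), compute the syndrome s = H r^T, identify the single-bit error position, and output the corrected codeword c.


s = (0, 0, 1, 0)^T, error position = 2, corrected codeword c = 101100010000010

Compute s = H r^T mod 2 one row at a time:
  s_1 = 1 + 0 + 0 + 0 + 0 + 0 + 1 + 0 = 2 ≡ 0 (mod 2).
  s_2 = 1 + 0 + 0 + 0 + 0 + 0 + 1 + 0 = 2 ≡ 0 (mod 2).
  s_3 = 1 + 1 + 0 + 0 + 0 + 0 + 1 + 0 = 3 ≡ 1 (mod 2).
  s_4 = 1 + 1 + 0 + 0 + 0 + 0 + 0 + 0 = 2 ≡ 0 (mod 2).
s = (0, 0, 1, 0)^T — this equals column 2 of H (binary 0010), so error is at position 2.
Correct: flip bit 2 of r = 111100010000010 to get c = 101100010000010.


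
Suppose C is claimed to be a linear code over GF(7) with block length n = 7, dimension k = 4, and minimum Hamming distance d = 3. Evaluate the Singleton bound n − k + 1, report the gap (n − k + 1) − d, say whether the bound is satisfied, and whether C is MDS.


Singleton RHS = n − k + 1 = 4, slack = 1, bound satisfied, not MDS.

Singleton bound: d ≤ n − k + 1.
Here n = 7, k = 4, so n − k + 1 = 4.
Given d = 3, check d ≤ 4: YES.
Slack = (n − k + 1) − d = 1.
The code is NOT MDS (slack = 1 > 0).
Description: the claimed parameters are [7, 4, 3]_7; such a code would be non-MDS.


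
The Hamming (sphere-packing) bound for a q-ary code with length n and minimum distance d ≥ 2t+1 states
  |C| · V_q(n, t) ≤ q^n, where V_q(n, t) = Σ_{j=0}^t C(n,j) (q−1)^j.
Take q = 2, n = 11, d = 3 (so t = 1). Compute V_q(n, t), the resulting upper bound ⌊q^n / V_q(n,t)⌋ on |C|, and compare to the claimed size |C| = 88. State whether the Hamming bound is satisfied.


V_q(n, t) = 12, q^n = 2048, Hamming bound = 170, |C| = 88 ≤ bound (satisfied).

Step 1: Compute V_q(n, t) = Σ_{j=0}^1 C(n, j) (q−1)^j.
  j = 0: C(11,0)·(1)^0 = 1·1 = 1.
  j = 1: C(11,1)·(1)^1 = 11·1 = 11.
  V_q(n, t) = 1 + 11 = 12.
Step 2: q^n = 2^11 = 2048.
Step 3: Hamming bound ⌊q^n / V_q(n,t)⌋ = ⌊2048/12⌋ = 170.
Step 4: Compare |C| = 88 to 170: satisfied.
The claimed |C| lies below the Hamming bound.


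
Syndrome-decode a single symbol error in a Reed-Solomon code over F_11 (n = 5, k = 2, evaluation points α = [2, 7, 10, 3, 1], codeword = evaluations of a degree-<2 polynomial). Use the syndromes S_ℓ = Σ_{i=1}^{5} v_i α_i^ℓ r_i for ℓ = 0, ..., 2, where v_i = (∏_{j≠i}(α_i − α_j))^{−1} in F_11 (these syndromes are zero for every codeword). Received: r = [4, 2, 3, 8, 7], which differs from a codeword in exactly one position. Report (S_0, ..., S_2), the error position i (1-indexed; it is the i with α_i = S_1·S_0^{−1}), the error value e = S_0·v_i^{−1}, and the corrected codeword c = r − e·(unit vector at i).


S = (2, 2, 2), error at position 5, error magnitude e = 7, c = [4, 2, 3, 8, 0].

Step 1: column multipliers v_i = (∏_{j≠i}(α_i − α_j))^{−1} mod 11.
  i = 1 (α = 2): (2−7)(2−10)(2−3)(2−1) = (−5)·(−8)·(−1)·1 = −40 ≡ 4, so v_1 = 4^{−1} = 3 (mod 11).
  i = 2 (α = 7): (7−2)(7−10)(7−3)(7−1) = 5·(−3)·4·6 = −360 ≡ 3, so v_2 = 3^{−1} = 4 (mod 11).
  i = 3 (α = 10): (10−2)(10−7)(10−3)(10−1) = 8·3·7·9 = 1512 ≡ 5, so v_3 = 5^{−1} = 9 (mod 11).
  i = 4 (α = 3): (3−2)(3−7)(3−10)(3−1) = 1·(−4)·(−7)·2 = 56 ≡ 1, so v_4 = 1^{−1} = 1 (mod 11).
  i = 5 (α = 1): (1−2)(1−7)(1−10)(1−3) = (−1)·(−6)·(−9)·(−2) = 108 ≡ 9, so v_5 = 9^{−1} = 5 (mod 11).
  v = [3, 4, 9, 1, 5].
Step 2: syndromes of r = [4, 2, 3, 8, 7] (all sums mod 11).
  S_0 = Σ v_i r_i = 3·4 + 4·2 + 9·3 + 1·8 + 5·7 = 90 ≡ 2.
  S_1 = Σ v_i α_i r_i = 3·2·4 + 4·7·2 + 9·10·3 + 1·3·8 + 5·1·7 = 409 ≡ 2.
  α_i^2 mod 11 = [4, 5, 1, 9, 1].
  S_2 = Σ v_i α_i^2 r_i = 3·4·4 + 4·5·2 + 9·1·3 + 1·9·8 + 5·1·7 = 222 ≡ 2.
  S = (2, 2, 2) ≠ 0, so r is not a codeword (an error is present).
Step 3: locate the error. For a single error e at position i, S_ℓ = v_i·e·α_i^ℓ, so α_err = S_1/S_0.
  S_0^{−1} = 2^{−1} = 6 (mod 11), so α_err = 2·6 = 12 ≡ 1 = α_5. Error position i = 5.
  Consistency check: S_2/S_1 = 2·6 = 12 ≡ 1 = α_err ✓ (single-error assumption holds).
Step 4: error magnitude e = S_0/v_5 = S_0·∏_{j≠5}(α_5 − α_j) = 2·9 = 18 ≡ 7 (mod 11).
Step 5: correct position 5: c_5 = r_5 − e = 7 − 7 ≡ 0 (mod 11). Hence c = [4, 2, 3, 8, 0].
  Check: interpolating c through the α_i gives m(x) = 7 + 4·x (degree < 2) with m(α_i) = c_i for every i, so c is indeed a codeword.
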